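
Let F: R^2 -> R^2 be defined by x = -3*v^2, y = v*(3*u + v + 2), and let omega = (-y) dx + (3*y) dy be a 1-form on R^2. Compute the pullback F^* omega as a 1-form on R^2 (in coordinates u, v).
F^* omega = (9*v^2*(3*u + v + 2)) du + (3*v*(9*u^2 + 15*u*v + 12*u + 4*v^2 + 10*v + 4)) dv

Using F^*(f dg) = (f ∘ F) d(g ∘ F), substitute each coordinate x_i by F_i(u, v) in f_i, and replace dx_i by d F_i = (∂F_i/∂u) du + (∂F_i/∂v) dv.
  For the x component: f_1(F) = v*(-3*u - v - 2); d F_1 = (0) du + (-6*v) dv
  For the y component: f_2(F) = 3*v*(3*u + v + 2); d F_2 = (3*v) du + (3*u + 2*v + 2) dv
Combining and collecting du, dv coefficients:
  coeff of du: 9*v^2*(3*u + v + 2)
  coeff of dv: 3*v*(9*u^2 + 15*u*v + 12*u + 4*v^2 + 10*v + 4)
F^* omega = (9*v^2*(3*u + v + 2)) du + (3*v*(9*u^2 + 15*u*v + 12*u + 4*v^2 + 10*v + 4)) dv.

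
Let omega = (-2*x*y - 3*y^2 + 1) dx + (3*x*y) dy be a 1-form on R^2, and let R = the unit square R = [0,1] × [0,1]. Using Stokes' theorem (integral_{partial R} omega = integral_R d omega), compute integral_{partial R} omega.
integral_(partial R) omega = 11/2

Stokes: integral_partial_R omega = integral_R d omega with d omega = (∂Q/∂x - ∂P/∂y) dx ∧ dy.
  ∂Q/∂x = 3*y
  ∂P/∂y = -2*x - 6*y
  integrand = ∂Q/∂x - ∂P/∂y = 2*x + 9*y.
Integrating over R: integral_0^1 integral_0^1 (2*x + 9*y) dx dy = 11/2.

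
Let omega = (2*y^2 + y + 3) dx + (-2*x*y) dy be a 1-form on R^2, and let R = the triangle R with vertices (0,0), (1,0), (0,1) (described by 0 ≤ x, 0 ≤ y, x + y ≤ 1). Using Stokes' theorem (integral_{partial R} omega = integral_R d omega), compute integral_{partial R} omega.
integral_(partial R) omega = -3/2

Stokes: integral_partial_R omega = integral_R d omega with d omega = (∂Q/∂x - ∂P/∂y) dx ∧ dy.
  ∂Q/∂x = -2*y
  ∂P/∂y = 4*y + 1
  integrand = ∂Q/∂x - ∂P/∂y = -6*y - 1.
Integrating over R: integral_0^1 integral_0^{1-x} (-6*y - 1) dy dx = -3/2.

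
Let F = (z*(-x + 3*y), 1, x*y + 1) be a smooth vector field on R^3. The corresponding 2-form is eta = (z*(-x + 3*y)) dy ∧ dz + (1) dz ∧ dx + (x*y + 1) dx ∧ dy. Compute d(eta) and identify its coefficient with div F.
d(eta) = (-z) dx ∧ dy ∧ dz; div F = -z

For a 2-form in R^3 of the form above, applying d gives a 3-form with coefficient ∂P/∂x + ∂Q/∂y + ∂R/∂z:
  ∂P/∂x = -z
  ∂Q/∂y = 0
  ∂R/∂z = 0
Sum = -z, which is exactly div F.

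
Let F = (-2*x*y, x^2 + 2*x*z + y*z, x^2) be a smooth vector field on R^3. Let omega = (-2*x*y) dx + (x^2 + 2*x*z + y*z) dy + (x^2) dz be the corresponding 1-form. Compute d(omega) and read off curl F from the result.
d(omega) = (-2*x - y) dy ∧ dz + (-2*x) dz ∧ dx + (4*x + 2*z) dx ∧ dy; curl F = (-2*x - y, -2*x, 4*x + 2*z)

d omega = sum_{i<j} (∂f_j/∂x_i - ∂f_i/∂x_j) dx_i ∧ dx_j. Under the identification (dy ∧ dz, dz ∧ dx, dx ∧ dy) ↔ (e_x, e_y, e_z), the coefficients are exactly the components of curl F. Compute:
  ∂R/∂y - ∂Q/∂z = (0) - (2*x + y) = -2*x - y
  ∂P/∂z - ∂R/∂x = (0) - (2*x) = -2*x
  ∂Q/∂x - ∂P/∂y = (2*x + 2*z) - (-2*x) = 4*x + 2*z.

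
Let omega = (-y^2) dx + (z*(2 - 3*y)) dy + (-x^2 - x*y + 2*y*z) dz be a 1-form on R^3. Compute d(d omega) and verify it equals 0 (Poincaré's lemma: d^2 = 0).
d(d omega) = 0

Step 1: d omega = sum_{i<j} (∂f_j/∂x_i - ∂f_i/∂x_j) dx_i ∧ dx_j:
  coeff of dx ∧ dy: 2*y
  coeff of dx ∧ dz: -2*x - y
  coeff of dy ∧ dz: -x + 3*y + 2*z - 2
Step 2: Apply d again to each 2-form coefficient. The only possible 3-form in R^3 is dx ∧ dy ∧ dz, with coefficient
  ∂(coeff of dy∧dz)/∂x - ∂(coeff of dx∧dz)/∂y + ∂(coeff of dx∧dy)/∂z
  = ∂/∂x (-x + 3*y + 2*z - 2) - ∂/∂y (-2*x - y) + ∂/∂z (2*y).
Each of these terms simplifies to sums of mixed partials that cancel in pairs. The result is 0 (by equality of mixed partials for smooth functions — Schwarz / Clairaut).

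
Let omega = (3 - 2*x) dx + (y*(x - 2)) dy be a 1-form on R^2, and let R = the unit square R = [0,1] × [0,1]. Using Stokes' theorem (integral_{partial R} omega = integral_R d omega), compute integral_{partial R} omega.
integral_(partial R) omega = 1/2

Stokes: integral_partial_R omega = integral_R d omega with d omega = (∂Q/∂x - ∂P/∂y) dx ∧ dy.
  ∂Q/∂x = y
  ∂P/∂y = 0
  integrand = ∂Q/∂x - ∂P/∂y = y.
Integrating over R: integral_0^1 integral_0^1 (y) dx dy = 1/2.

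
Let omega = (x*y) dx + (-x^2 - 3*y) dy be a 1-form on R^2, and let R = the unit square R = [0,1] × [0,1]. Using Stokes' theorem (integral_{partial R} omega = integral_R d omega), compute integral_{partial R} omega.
integral_(partial R) omega = -3/2

Stokes: integral_partial_R omega = integral_R d omega with d omega = (∂Q/∂x - ∂P/∂y) dx ∧ dy.
  ∂Q/∂x = -2*x
  ∂P/∂y = x
  integrand = ∂Q/∂x - ∂P/∂y = -3*x.
Integrating over R: integral_0^1 integral_0^1 (-3*x) dx dy = -3/2.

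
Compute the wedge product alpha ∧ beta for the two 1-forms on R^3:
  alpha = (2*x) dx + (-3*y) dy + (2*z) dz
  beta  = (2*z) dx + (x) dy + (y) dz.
alpha ∧ beta = (2*x^2 + 6*y*z) dx ∧ dy + (2*x*y - 4*z^2) dx ∧ dz + (-2*x*z - 3*y^2) dy ∧ dz

Distribute the wedge, using dx_i ∧ dx_j = -dx_j ∧ dx_i and dx_i ∧ dx_i = 0. For each pair (i, j) with i < j, the coefficient of dx_i ∧ dx_j in alpha ∧ beta is (alpha_i * beta_j - alpha_j * beta_i). Collecting: alpha ∧ beta = (2*x^2 + 6*y*z) dx ∧ dy + (2*x*y - 4*z^2) dx ∧ dz + (-2*x*z - 3*y^2) dy ∧ dz.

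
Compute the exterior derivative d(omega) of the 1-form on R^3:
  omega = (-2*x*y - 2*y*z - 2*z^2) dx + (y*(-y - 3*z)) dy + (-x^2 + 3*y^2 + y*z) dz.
d(omega) = (2*x + 2*z) dx ∧ dy + (-2*x + 2*y + 4*z) dx ∧ dz + (9*y + z) dy ∧ dz

For a 1-form omega = sum_i f_i dx_i, the exterior derivative is
  d(omega) = sum_{i < j} (∂f_j/∂x_i - ∂f_i/∂x_j) dx_i ∧ dx_j.
  coefficient of dx ∧ dy: ∂f_2/∂x - ∂f_1/∂y = ∂(y*(-y - 3*z))/∂x - ∂(-2*x*y - 2*y*z - 2*z^2)/∂y = 2*x + 2*z
  coefficient of dx ∧ dz: ∂f_3/∂x - ∂f_1/∂z = ∂(-x^2 + 3*y^2 + y*z)/∂x - ∂(-2*x*y - 2*y*z - 2*z^2)/∂z = -2*x + 2*y + 4*z
  coefficient of dy ∧ dz: ∂f_3/∂y - ∂f_2/∂z = ∂(-x^2 + 3*y^2 + y*z)/∂y - ∂(y*(-y - 3*z))/∂z = 9*y + z
Assembling: d(omega) = (2*x + 2*z) dx ∧ dy + (-2*x + 2*y + 4*z) dx ∧ dz + (9*y + z) dy ∧ dz.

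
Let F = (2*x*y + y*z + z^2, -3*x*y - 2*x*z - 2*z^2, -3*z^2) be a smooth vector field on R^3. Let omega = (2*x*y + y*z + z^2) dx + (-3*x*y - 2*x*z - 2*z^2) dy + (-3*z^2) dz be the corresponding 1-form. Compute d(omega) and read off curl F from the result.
d(omega) = (2*x + 4*z) dy ∧ dz + (y + 2*z) dz ∧ dx + (-2*x - 3*y - 3*z) dx ∧ dy; curl F = (2*x + 4*z, y + 2*z, -2*x - 3*y - 3*z)

d omega = sum_{i<j} (∂f_j/∂x_i - ∂f_i/∂x_j) dx_i ∧ dx_j. Under the identification (dy ∧ dz, dz ∧ dx, dx ∧ dy) ↔ (e_x, e_y, e_z), the coefficients are exactly the components of curl F. Compute:
  ∂R/∂y - ∂Q/∂z = (0) - (-2*x - 4*z) = 2*x + 4*z
  ∂P/∂z - ∂R/∂x = (y + 2*z) - (0) = y + 2*z
  ∂Q/∂x - ∂P/∂y = (-3*y - 2*z) - (2*x + z) = -2*x - 3*y - 3*z.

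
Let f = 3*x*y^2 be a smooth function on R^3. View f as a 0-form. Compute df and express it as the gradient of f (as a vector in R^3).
df = (3*y^2) dx + (6*x*y) dy + (0) dz; grad f = (3*y^2, 6*x*y, 0)

For a 0-form f, d f = (∂f/∂x) dx + (∂f/∂y) dy + (∂f/∂z) dz. The components of the vector representation are exactly the entries of grad f in Cartesian coordinates:
  ∂f/∂x = 3*y^2
  ∂f/∂y = 6*x*y
  ∂f/∂z = 0.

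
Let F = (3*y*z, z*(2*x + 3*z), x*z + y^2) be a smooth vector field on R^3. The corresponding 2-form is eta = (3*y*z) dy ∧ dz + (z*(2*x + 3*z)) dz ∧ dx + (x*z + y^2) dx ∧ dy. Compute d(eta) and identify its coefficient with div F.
d(eta) = (x) dx ∧ dy ∧ dz; div F = x

For a 2-form in R^3 of the form above, applying d gives a 3-form with coefficient ∂P/∂x + ∂Q/∂y + ∂R/∂z:
  ∂P/∂x = 0
  ∂Q/∂y = 0
  ∂R/∂z = x
Sum = x, which is exactly div F.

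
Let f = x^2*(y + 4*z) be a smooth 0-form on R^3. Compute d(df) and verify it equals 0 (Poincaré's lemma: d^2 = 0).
d(df) = 0

Step 1: df = sum_i (∂f/∂x_i) dx_i = (2*x*(y + 4*z)) dx + (x^2) dy + (4*x^2) dz.
Step 2: Apply d again. Using the 1-form formula, the coefficient of dx ∧ dy in d(df) is ∂^2 f/∂x ∂y - ∂^2 f/∂y ∂x = (2*x) - (2*x) = 0 (equality of mixed partials for smooth f).
Similarly for dx ∧ dz and dy ∧ dz — all coefficients vanish. So d(df) = 0.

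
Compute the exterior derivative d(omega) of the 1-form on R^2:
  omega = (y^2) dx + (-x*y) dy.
d(omega) = (-3*y) dx ∧ dy

For a 1-form omega = sum_i f_i dx_i, the exterior derivative is
  d(omega) = sum_{i < j} (∂f_j/∂x_i - ∂f_i/∂x_j) dx_i ∧ dx_j.
  coefficient of dx ∧ dy: ∂f_2/∂x - ∂f_1/∂y = ∂(-x*y)/∂x - ∂(y^2)/∂y = -3*y
Assembling: d(omega) = (-3*y) dx ∧ dy.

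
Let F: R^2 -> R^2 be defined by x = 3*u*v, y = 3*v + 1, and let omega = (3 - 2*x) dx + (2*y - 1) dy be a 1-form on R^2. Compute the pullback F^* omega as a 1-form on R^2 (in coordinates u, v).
F^* omega = (9*v*(-2*u*v + 1)) du + (-18*u^2*v + 9*u + 18*v + 3) dv

Using F^*(f dg) = (f ∘ F) d(g ∘ F), substitute each coordinate x_i by F_i(u, v) in f_i, and replace dx_i by d F_i = (∂F_i/∂u) du + (∂F_i/∂v) dv.
  For the x component: f_1(F) = -6*u*v + 3; d F_1 = (3*v) du + (3*u) dv
  For the y component: f_2(F) = 6*v + 1; d F_2 = (0) du + (3) dv
Combining and collecting du, dv coefficients:
  coeff of du: 9*v*(-2*u*v + 1)
  coeff of dv: -18*u^2*v + 9*u + 18*v + 3
F^* omega = (9*v*(-2*u*v + 1)) du + (-18*u^2*v + 9*u + 18*v + 3) dv.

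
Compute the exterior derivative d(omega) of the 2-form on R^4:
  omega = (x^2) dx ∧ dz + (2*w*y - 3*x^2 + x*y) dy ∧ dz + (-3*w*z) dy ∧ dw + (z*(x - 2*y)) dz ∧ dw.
d(omega) = (-6*x + y) dx ∧ dy ∧ dz + (3*w + 2*y - 2*z) dy ∧ dz ∧ dw + (z) dx ∧ dz ∧ dw

For a 2-form omega = sum_{i<j} g_{ij} dx_i ∧ dx_j, the exterior derivative is
  d(omega) = sum_{i<j} d(g_{ij}) ∧ dx_i ∧ dx_j = sum_{i<j, k} (∂g_{ij}/∂x_k) dx_k ∧ dx_i ∧ dx_j.
Expand each term, using dx_k ∧ dx_i ∧ dx_j = sgn(permutation) dx_{(a)} ∧ dx_{(b)} ∧ dx_{(c)} with (a < b < c) sorted:
  d(2*w*y - 3*x^2 + x*y) includes (∂/∂x)(2*w*y - 3*x^2 + x*y) dx = (-6*x + y) dx, which multiplied by dy ∧ dz gives (-6*x + y) dx ∧ dy ∧ dz
  d(2*w*y - 3*x^2 + x*y) includes (∂/∂w)(2*w*y - 3*x^2 + x*y) dw = (2*y) dw, which multiplied by dy ∧ dz gives (2*y) dy ∧ dz ∧ dw
  d(-3*w*z) includes (∂/∂z)(-3*w*z) dz = (-3*w) dz, which multiplied by dy ∧ dw gives (3*w) dy ∧ dz ∧ dw
  d(z*(x - 2*y)) includes (∂/∂x)(z*(x - 2*y)) dx = (z) dx, which multiplied by dz ∧ dw gives (z) dx ∧ dz ∧ dw
  d(z*(x - 2*y)) includes (∂/∂y)(z*(x - 2*y)) dy = (-2*z) dy, which multiplied by dz ∧ dw gives (-2*z) dy ∧ dz ∧ dw
Collecting like 3-forms: d(omega) = (-6*x + y) dx ∧ dy ∧ dz + (3*w + 2*y - 2*z) dy ∧ dz ∧ dw + (z) dx ∧ dz ∧ dw.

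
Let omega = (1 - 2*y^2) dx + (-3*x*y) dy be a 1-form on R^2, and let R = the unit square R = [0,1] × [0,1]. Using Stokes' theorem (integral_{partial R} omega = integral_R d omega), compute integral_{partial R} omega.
integral_(partial R) omega = 1/2

Stokes: integral_partial_R omega = integral_R d omega with d omega = (∂Q/∂x - ∂P/∂y) dx ∧ dy.
  ∂Q/∂x = -3*y
  ∂P/∂y = -4*y
  integrand = ∂Q/∂x - ∂P/∂y = y.
Integrating over R: integral_0^1 integral_0^1 (y) dx dy = 1/2.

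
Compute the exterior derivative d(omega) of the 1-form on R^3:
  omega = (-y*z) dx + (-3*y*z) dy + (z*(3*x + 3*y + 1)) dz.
d(omega) = (z) dx ∧ dy + (y + 3*z) dx ∧ dz + (3*y + 3*z) dy ∧ dz

For a 1-form omega = sum_i f_i dx_i, the exterior derivative is
  d(omega) = sum_{i < j} (∂f_j/∂x_i - ∂f_i/∂x_j) dx_i ∧ dx_j.
  coefficient of dx ∧ dy: ∂f_2/∂x - ∂f_1/∂y = ∂(-3*y*z)/∂x - ∂(-y*z)/∂y = z
  coefficient of dx ∧ dz: ∂f_3/∂x - ∂f_1/∂z = ∂(z*(3*x + 3*y + 1))/∂x - ∂(-y*z)/∂z = y + 3*z
  coefficient of dy ∧ dz: ∂f_3/∂y - ∂f_2/∂z = ∂(z*(3*x + 3*y + 1))/∂y - ∂(-3*y*z)/∂z = 3*y + 3*z
Assembling: d(omega) = (z) dx ∧ dy + (y + 3*z) dx ∧ dz + (3*y + 3*z) dy ∧ dz.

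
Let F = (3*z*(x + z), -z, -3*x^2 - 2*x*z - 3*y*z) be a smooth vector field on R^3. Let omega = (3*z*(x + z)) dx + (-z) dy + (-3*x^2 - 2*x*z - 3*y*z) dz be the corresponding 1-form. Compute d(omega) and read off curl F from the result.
d(omega) = (1 - 3*z) dy ∧ dz + (9*x + 8*z) dz ∧ dx + (0) dx ∧ dy; curl F = (1 - 3*z, 9*x + 8*z, 0)

d omega = sum_{i<j} (∂f_j/∂x_i - ∂f_i/∂x_j) dx_i ∧ dx_j. Under the identification (dy ∧ dz, dz ∧ dx, dx ∧ dy) ↔ (e_x, e_y, e_z), the coefficients are exactly the components of curl F. Compute:
  ∂R/∂y - ∂Q/∂z = (-3*z) - (-1) = 1 - 3*z
  ∂P/∂z - ∂R/∂x = (3*x + 6*z) - (-6*x - 2*z) = 9*x + 8*z
  ∂Q/∂x - ∂P/∂y = (0) - (0) = 0.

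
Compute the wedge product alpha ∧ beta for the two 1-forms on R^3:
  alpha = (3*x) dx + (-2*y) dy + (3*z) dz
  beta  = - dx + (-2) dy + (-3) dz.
alpha ∧ beta = (-6*x - 2*y) dx ∧ dy + (-9*x + 3*z) dx ∧ dz + (6*y + 6*z) dy ∧ dz

Distribute the wedge, using dx_i ∧ dx_j = -dx_j ∧ dx_i and dx_i ∧ dx_i = 0. For each pair (i, j) with i < j, the coefficient of dx_i ∧ dx_j in alpha ∧ beta is (alpha_i * beta_j - alpha_j * beta_i). Collecting: alpha ∧ beta = (-6*x - 2*y) dx ∧ dy + (-9*x + 3*z) dx ∧ dz + (6*y + 6*z) dy ∧ dz.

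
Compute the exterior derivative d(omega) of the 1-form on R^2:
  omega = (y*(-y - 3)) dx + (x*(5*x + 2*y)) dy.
d(omega) = (10*x + 4*y + 3) dx ∧ dy

For a 1-form omega = sum_i f_i dx_i, the exterior derivative is
  d(omega) = sum_{i < j} (∂f_j/∂x_i - ∂f_i/∂x_j) dx_i ∧ dx_j.
  coefficient of dx ∧ dy: ∂f_2/∂x - ∂f_1/∂y = ∂(x*(5*x + 2*y))/∂x - ∂(y*(-y - 3))/∂y = 10*x + 4*y + 3
Assembling: d(omega) = (10*x + 4*y + 3) dx ∧ dy.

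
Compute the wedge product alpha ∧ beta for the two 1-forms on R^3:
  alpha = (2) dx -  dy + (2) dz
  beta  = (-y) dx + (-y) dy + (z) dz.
alpha ∧ beta = (-3*y) dx ∧ dy + (2*y + 2*z) dx ∧ dz + (2*y - z) dy ∧ dz

Distribute the wedge, using dx_i ∧ dx_j = -dx_j ∧ dx_i and dx_i ∧ dx_i = 0. For each pair (i, j) with i < j, the coefficient of dx_i ∧ dx_j in alpha ∧ beta is (alpha_i * beta_j - alpha_j * beta_i). Collecting: alpha ∧ beta = (-3*y) dx ∧ dy + (2*y + 2*z) dx ∧ dz + (2*y - z) dy ∧ dz.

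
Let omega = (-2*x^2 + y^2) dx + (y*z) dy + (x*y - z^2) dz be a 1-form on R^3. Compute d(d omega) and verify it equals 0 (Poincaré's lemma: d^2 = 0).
d(d omega) = 0

Step 1: d omega = sum_{i<j} (∂f_j/∂x_i - ∂f_i/∂x_j) dx_i ∧ dx_j:
  coeff of dx ∧ dy: -2*y
  coeff of dx ∧ dz: y
  coeff of dy ∧ dz: x - y
Step 2: Apply d again to each 2-form coefficient. The only possible 3-form in R^3 is dx ∧ dy ∧ dz, with coefficient
  ∂(coeff of dy∧dz)/∂x - ∂(coeff of dx∧dz)/∂y + ∂(coeff of dx∧dy)/∂z
  = ∂/∂x (x - y) - ∂/∂y (y) + ∂/∂z (-2*y).
Each of these terms simplifies to sums of mixed partials that cancel in pairs. The result is 0 (by equality of mixed partials for smooth functions — Schwarz / Clairaut).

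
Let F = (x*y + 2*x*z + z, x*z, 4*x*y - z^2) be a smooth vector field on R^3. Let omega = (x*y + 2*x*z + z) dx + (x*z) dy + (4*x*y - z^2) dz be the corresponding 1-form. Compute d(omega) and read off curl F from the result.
d(omega) = (3*x) dy ∧ dz + (2*x - 4*y + 1) dz ∧ dx + (-x + z) dx ∧ dy; curl F = (3*x, 2*x - 4*y + 1, -x + z)

d omega = sum_{i<j} (∂f_j/∂x_i - ∂f_i/∂x_j) dx_i ∧ dx_j. Under the identification (dy ∧ dz, dz ∧ dx, dx ∧ dy) ↔ (e_x, e_y, e_z), the coefficients are exactly the components of curl F. Compute:
  ∂R/∂y - ∂Q/∂z = (4*x) - (x) = 3*x
  ∂P/∂z - ∂R/∂x = (2*x + 1) - (4*y) = 2*x - 4*y + 1
  ∂Q/∂x - ∂P/∂y = (z) - (x) = -x + z.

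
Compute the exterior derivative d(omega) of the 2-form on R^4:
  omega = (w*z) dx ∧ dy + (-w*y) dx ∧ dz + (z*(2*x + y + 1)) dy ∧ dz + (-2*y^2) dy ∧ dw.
d(omega) = (2*w + 2*z) dx ∧ dy ∧ dz + (z) dx ∧ dy ∧ dw + (-y) dx ∧ dz ∧ dw

For a 2-form omega = sum_{i<j} g_{ij} dx_i ∧ dx_j, the exterior derivative is
  d(omega) = sum_{i<j} d(g_{ij}) ∧ dx_i ∧ dx_j = sum_{i<j, k} (∂g_{ij}/∂x_k) dx_k ∧ dx_i ∧ dx_j.
Expand each term, using dx_k ∧ dx_i ∧ dx_j = sgn(permutation) dx_{(a)} ∧ dx_{(b)} ∧ dx_{(c)} with (a < b < c) sorted:
  d(w*z) includes (∂/∂z)(w*z) dz = (w) dz, which multiplied by dx ∧ dy gives (w) dx ∧ dy ∧ dz
  d(w*z) includes (∂/∂w)(w*z) dw = (z) dw, which multiplied by dx ∧ dy gives (z) dx ∧ dy ∧ dw
  d(-w*y) includes (∂/∂y)(-w*y) dy = (-w) dy, which multiplied by dx ∧ dz gives (w) dx ∧ dy ∧ dz
  d(-w*y) includes (∂/∂w)(-w*y) dw = (-y) dw, which multiplied by dx ∧ dz gives (-y) dx ∧ dz ∧ dw
  d(z*(2*x + y + 1)) includes (∂/∂x)(z*(2*x + y + 1)) dx = (2*z) dx, which multiplied by dy ∧ dz gives (2*z) dx ∧ dy ∧ dz
Collecting like 3-forms: d(omega) = (2*w + 2*z) dx ∧ dy ∧ dz + (z) dx ∧ dy ∧ dw + (-y) dx ∧ dz ∧ dw.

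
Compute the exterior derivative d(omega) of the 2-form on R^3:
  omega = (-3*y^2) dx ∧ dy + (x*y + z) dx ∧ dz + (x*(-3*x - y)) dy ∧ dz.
d(omega) = (-7*x - y) dx ∧ dy ∧ dz

For a 2-form omega = sum_{i<j} g_{ij} dx_i ∧ dx_j, the exterior derivative is
  d(omega) = sum_{i<j} d(g_{ij}) ∧ dx_i ∧ dx_j = sum_{i<j, k} (∂g_{ij}/∂x_k) dx_k ∧ dx_i ∧ dx_j.
Expand each term, using dx_k ∧ dx_i ∧ dx_j = sgn(permutation) dx_{(a)} ∧ dx_{(b)} ∧ dx_{(c)} with (a < b < c) sorted:
  d(x*y + z) includes (∂/∂y)(x*y + z) dy = (x) dy, which multiplied by dx ∧ dz gives (-x) dx ∧ dy ∧ dz
  d(x*(-3*x - y)) includes (∂/∂x)(x*(-3*x - y)) dx = (-6*x - y) dx, which multiplied by dy ∧ dz gives (-6*x - y) dx ∧ dy ∧ dz
Collecting like 3-forms: d(omega) = (-7*x - y) dx ∧ dy ∧ dz.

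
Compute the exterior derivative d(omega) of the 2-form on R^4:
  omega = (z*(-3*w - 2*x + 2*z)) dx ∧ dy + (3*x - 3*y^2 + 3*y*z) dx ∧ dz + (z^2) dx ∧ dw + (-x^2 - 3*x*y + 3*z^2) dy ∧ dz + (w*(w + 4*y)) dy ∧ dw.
d(omega) = (-3*w - 4*x + 3*y + z) dx ∧ dy ∧ dz + (-3*z) dx ∧ dy ∧ dw + (-2*z) dx ∧ dz ∧ dw

For a 2-form omega = sum_{i<j} g_{ij} dx_i ∧ dx_j, the exterior derivative is
  d(omega) = sum_{i<j} d(g_{ij}) ∧ dx_i ∧ dx_j = sum_{i<j, k} (∂g_{ij}/∂x_k) dx_k ∧ dx_i ∧ dx_j.
Expand each term, using dx_k ∧ dx_i ∧ dx_j = sgn(permutation) dx_{(a)} ∧ dx_{(b)} ∧ dx_{(c)} with (a < b < c) sorted:
  d(z*(-3*w - 2*x + 2*z)) includes (∂/∂z)(z*(-3*w - 2*x + 2*z)) dz = (-3*w - 2*x + 4*z) dz, which multiplied by dx ∧ dy gives (-3*w - 2*x + 4*z) dx ∧ dy ∧ dz
  d(z*(-3*w - 2*x + 2*z)) includes (∂/∂w)(z*(-3*w - 2*x + 2*z)) dw = (-3*z) dw, which multiplied by dx ∧ dy gives (-3*z) dx ∧ dy ∧ dw
  d(3*x - 3*y^2 + 3*y*z) includes (∂/∂y)(3*x - 3*y^2 + 3*y*z) dy = (-6*y + 3*z) dy, which multiplied by dx ∧ dz gives (6*y - 3*z) dx ∧ dy ∧ dz
  d(z^2) includes (∂/∂z)(z^2) dz = (2*z) dz, which multiplied by dx ∧ dw gives (-2*z) dx ∧ dz ∧ dw
  d(-x^2 - 3*x*y + 3*z^2) includes (∂/∂x)(-x^2 - 3*x*y + 3*z^2) dx = (-2*x - 3*y) dx, which multiplied by dy ∧ dz gives (-2*x - 3*y) dx ∧ dy ∧ dz
Collecting like 3-forms: d(omega) = (-3*w - 4*x + 3*y + z) dx ∧ dy ∧ dz + (-3*z) dx ∧ dy ∧ dw + (-2*z) dx ∧ dz ∧ dw.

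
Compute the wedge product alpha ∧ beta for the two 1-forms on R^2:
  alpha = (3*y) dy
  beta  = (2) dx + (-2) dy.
alpha ∧ beta = (-6*y) dx ∧ dy

Distribute the wedge, using dx_i ∧ dx_j = -dx_j ∧ dx_i and dx_i ∧ dx_i = 0. For each pair (i, j) with i < j, the coefficient of dx_i ∧ dx_j in alpha ∧ beta is (alpha_i * beta_j - alpha_j * beta_i). Collecting: alpha ∧ beta = (-6*y) dx ∧ dy.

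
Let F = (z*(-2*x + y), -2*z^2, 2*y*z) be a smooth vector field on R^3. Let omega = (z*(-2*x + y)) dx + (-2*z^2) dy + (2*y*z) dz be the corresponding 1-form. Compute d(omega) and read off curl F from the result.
d(omega) = (6*z) dy ∧ dz + (-2*x + y) dz ∧ dx + (-z) dx ∧ dy; curl F = (6*z, -2*x + y, -z)

d omega = sum_{i<j} (∂f_j/∂x_i - ∂f_i/∂x_j) dx_i ∧ dx_j. Under the identification (dy ∧ dz, dz ∧ dx, dx ∧ dy) ↔ (e_x, e_y, e_z), the coefficients are exactly the components of curl F. Compute:
  ∂R/∂y - ∂Q/∂z = (2*z) - (-4*z) = 6*z
  ∂P/∂z - ∂R/∂x = (-2*x + y) - (0) = -2*x + y
  ∂Q/∂x - ∂P/∂y = (0) - (z) = -z.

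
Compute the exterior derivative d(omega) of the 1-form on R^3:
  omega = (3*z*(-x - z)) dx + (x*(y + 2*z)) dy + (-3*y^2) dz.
d(omega) = (y + 2*z) dx ∧ dy + (3*x + 6*z) dx ∧ dz + (-2*x - 6*y) dy ∧ dz

For a 1-form omega = sum_i f_i dx_i, the exterior derivative is
  d(omega) = sum_{i < j} (∂f_j/∂x_i - ∂f_i/∂x_j) dx_i ∧ dx_j.
  coefficient of dx ∧ dy: ∂f_2/∂x - ∂f_1/∂y = ∂(x*(y + 2*z))/∂x - ∂(3*z*(-x - z))/∂y = y + 2*z
  coefficient of dx ∧ dz: ∂f_3/∂x - ∂f_1/∂z = ∂(-3*y^2)/∂x - ∂(3*z*(-x - z))/∂z = 3*x + 6*z
  coefficient of dy ∧ dz: ∂f_3/∂y - ∂f_2/∂z = ∂(-3*y^2)/∂y - ∂(x*(y + 2*z))/∂z = -2*x - 6*y
Assembling: d(omega) = (y + 2*z) dx ∧ dy + (3*x + 6*z) dx ∧ dz + (-2*x - 6*y) dy ∧ dz.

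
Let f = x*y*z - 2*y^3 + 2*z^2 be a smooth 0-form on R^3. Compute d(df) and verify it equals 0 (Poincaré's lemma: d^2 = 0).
d(df) = 0

Step 1: df = sum_i (∂f/∂x_i) dx_i = (y*z) dx + (x*z - 6*y^2) dy + (x*y + 4*z) dz.
Step 2: Apply d again. Using the 1-form formula, the coefficient of dx ∧ dy in d(df) is ∂^2 f/∂x ∂y - ∂^2 f/∂y ∂x = (z) - (z) = 0 (equality of mixed partials for smooth f).
Similarly for dx ∧ dz and dy ∧ dz — all coefficients vanish. So d(df) = 0.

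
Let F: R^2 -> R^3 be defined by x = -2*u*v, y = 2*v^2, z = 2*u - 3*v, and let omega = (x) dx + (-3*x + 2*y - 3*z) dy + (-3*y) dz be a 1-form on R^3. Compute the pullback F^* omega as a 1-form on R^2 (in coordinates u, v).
F^* omega = (4*v^2*(u - 3)) du + (2*v*(2*u^2 + 12*u*v - 12*u + 8*v^2 + 27*v)) dv

Using F^*(f dg) = (f ∘ F) d(g ∘ F), substitute each coordinate x_i by F_i(u, v) in f_i, and replace dx_i by d F_i = (∂F_i/∂u) du + (∂F_i/∂v) dv.
  For the x component: f_1(F) = -2*u*v; d F_1 = (-2*v) du + (-2*u) dv
  For the y component: f_2(F) = 6*u*v - 6*u + 4*v^2 + 9*v; d F_2 = (0) du + (4*v) dv
  For the z component: f_3(F) = -6*v^2; d F_3 = (2) du + (-3) dv
Combining and collecting du, dv coefficients:
  coeff of du: 4*v^2*(u - 3)
  coeff of dv: 2*v*(2*u^2 + 12*u*v - 12*u + 8*v^2 + 27*v)
F^* omega = (4*v^2*(u - 3)) du + (2*v*(2*u^2 + 12*u*v - 12*u + 8*v^2 + 27*v)) dv.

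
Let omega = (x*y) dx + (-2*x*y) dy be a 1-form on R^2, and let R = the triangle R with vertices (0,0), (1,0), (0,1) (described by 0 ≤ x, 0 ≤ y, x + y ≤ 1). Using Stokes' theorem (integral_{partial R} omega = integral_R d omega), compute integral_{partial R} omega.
integral_(partial R) omega = -1/2

Stokes: integral_partial_R omega = integral_R d omega with d omega = (∂Q/∂x - ∂P/∂y) dx ∧ dy.
  ∂Q/∂x = -2*y
  ∂P/∂y = x
  integrand = ∂Q/∂x - ∂P/∂y = -x - 2*y.
Integrating over R: integral_0^1 integral_0^{1-x} (-x - 2*y) dy dx = -1/2.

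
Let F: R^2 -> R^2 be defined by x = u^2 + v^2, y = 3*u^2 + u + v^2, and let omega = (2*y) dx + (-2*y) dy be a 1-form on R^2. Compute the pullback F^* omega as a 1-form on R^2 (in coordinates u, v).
F^* omega = (-24*u^3 - 14*u^2 - 8*u*v^2 - 2*u - 2*v^2) du

Using F^*(f dg) = (f ∘ F) d(g ∘ F), substitute each coordinate x_i by F_i(u, v) in f_i, and replace dx_i by d F_i = (∂F_i/∂u) du + (∂F_i/∂v) dv.
  For the x component: f_1(F) = 6*u^2 + 2*u + 2*v^2; d F_1 = (2*u) du + (2*v) dv
  For the y component: f_2(F) = -6*u^2 - 2*u - 2*v^2; d F_2 = (6*u + 1) du + (2*v) dv
Combining and collecting du, dv coefficients:
  coeff of du: -24*u^3 - 14*u^2 - 8*u*v^2 - 2*u - 2*v^2
  coeff of dv: 0
F^* omega = (-24*u^3 - 14*u^2 - 8*u*v^2 - 2*u - 2*v^2) du.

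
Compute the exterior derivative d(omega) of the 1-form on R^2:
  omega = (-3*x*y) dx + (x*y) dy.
d(omega) = (3*x + y) dx ∧ dy

For a 1-form omega = sum_i f_i dx_i, the exterior derivative is
  d(omega) = sum_{i < j} (∂f_j/∂x_i - ∂f_i/∂x_j) dx_i ∧ dx_j.
  coefficient of dx ∧ dy: ∂f_2/∂x - ∂f_1/∂y = ∂(x*y)/∂x - ∂(-3*x*y)/∂y = 3*x + y
Assembling: d(omega) = (3*x + y) dx ∧ dy.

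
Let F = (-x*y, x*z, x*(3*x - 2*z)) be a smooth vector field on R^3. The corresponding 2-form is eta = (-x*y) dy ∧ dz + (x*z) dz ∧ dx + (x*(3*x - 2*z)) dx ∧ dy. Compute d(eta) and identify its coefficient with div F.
d(eta) = (-2*x - y) dx ∧ dy ∧ dz; div F = -2*x - y

For a 2-form in R^3 of the form above, applying d gives a 3-form with coefficient ∂P/∂x + ∂Q/∂y + ∂R/∂z:
  ∂P/∂x = -y
  ∂Q/∂y = 0
  ∂R/∂z = -2*x
Sum = -2*x - y, which is exactly div F.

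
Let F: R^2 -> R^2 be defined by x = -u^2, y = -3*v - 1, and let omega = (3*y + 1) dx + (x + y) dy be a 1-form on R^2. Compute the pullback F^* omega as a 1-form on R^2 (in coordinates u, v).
F^* omega = (2*u*(9*v + 2)) du + (3*u^2 + 9*v + 3) dv

Using F^*(f dg) = (f ∘ F) d(g ∘ F), substitute each coordinate x_i by F_i(u, v) in f_i, and replace dx_i by d F_i = (∂F_i/∂u) du + (∂F_i/∂v) dv.
  For the x component: f_1(F) = -9*v - 2; d F_1 = (-2*u) du + (0) dv
  For the y component: f_2(F) = -u^2 - 3*v - 1; d F_2 = (0) du + (-3) dv
Combining and collecting du, dv coefficients:
  coeff of du: 2*u*(9*v + 2)
  coeff of dv: 3*u^2 + 9*v + 3
F^* omega = (2*u*(9*v + 2)) du + (3*u^2 + 9*v + 3) dv.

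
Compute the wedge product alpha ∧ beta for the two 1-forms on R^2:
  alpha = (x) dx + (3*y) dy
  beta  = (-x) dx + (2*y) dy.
alpha ∧ beta = (5*x*y) dx ∧ dy

Distribute the wedge, using dx_i ∧ dx_j = -dx_j ∧ dx_i and dx_i ∧ dx_i = 0. For each pair (i, j) with i < j, the coefficient of dx_i ∧ dx_j in alpha ∧ beta is (alpha_i * beta_j - alpha_j * beta_i). Collecting: alpha ∧ beta = (5*x*y) dx ∧ dy.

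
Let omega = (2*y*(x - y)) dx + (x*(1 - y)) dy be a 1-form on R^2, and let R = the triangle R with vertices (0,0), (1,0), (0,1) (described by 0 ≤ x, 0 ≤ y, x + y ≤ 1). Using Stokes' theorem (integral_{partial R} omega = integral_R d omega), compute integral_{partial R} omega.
integral_(partial R) omega = 2/3

Stokes: integral_partial_R omega = integral_R d omega with d omega = (∂Q/∂x - ∂P/∂y) dx ∧ dy.
  ∂Q/∂x = 1 - y
  ∂P/∂y = 2*x - 4*y
  integrand = ∂Q/∂x - ∂P/∂y = -2*x + 3*y + 1.
Integrating over R: integral_0^1 integral_0^{1-x} (-2*x + 3*y + 1) dy dx = 2/3.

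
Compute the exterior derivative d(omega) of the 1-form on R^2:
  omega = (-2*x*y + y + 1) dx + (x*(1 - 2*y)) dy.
d(omega) = (2*x - 2*y) dx ∧ dy

For a 1-form omega = sum_i f_i dx_i, the exterior derivative is
  d(omega) = sum_{i < j} (∂f_j/∂x_i - ∂f_i/∂x_j) dx_i ∧ dx_j.
  coefficient of dx ∧ dy: ∂f_2/∂x - ∂f_1/∂y = ∂(x*(1 - 2*y))/∂x - ∂(-2*x*y + y + 1)/∂y = 2*x - 2*y
Assembling: d(omega) = (2*x - 2*y) dx ∧ dy.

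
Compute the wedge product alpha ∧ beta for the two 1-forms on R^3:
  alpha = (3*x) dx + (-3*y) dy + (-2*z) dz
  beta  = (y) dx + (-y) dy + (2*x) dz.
alpha ∧ beta = (3*y*(-x + y)) dx ∧ dy + (6*x^2 + 2*y*z) dx ∧ dz + (-2*y*(3*x + z)) dy ∧ dz

Distribute the wedge, using dx_i ∧ dx_j = -dx_j ∧ dx_i and dx_i ∧ dx_i = 0. For each pair (i, j) with i < j, the coefficient of dx_i ∧ dx_j in alpha ∧ beta is (alpha_i * beta_j - alpha_j * beta_i). Collecting: alpha ∧ beta = (3*y*(-x + y)) dx ∧ dy + (6*x^2 + 2*y*z) dx ∧ dz + (-2*y*(3*x + z)) dy ∧ dz.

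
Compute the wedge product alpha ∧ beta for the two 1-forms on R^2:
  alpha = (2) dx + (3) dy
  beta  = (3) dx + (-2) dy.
alpha ∧ beta = (-13) dx ∧ dy

Distribute the wedge, using dx_i ∧ dx_j = -dx_j ∧ dx_i and dx_i ∧ dx_i = 0. For each pair (i, j) with i < j, the coefficient of dx_i ∧ dx_j in alpha ∧ beta is (alpha_i * beta_j - alpha_j * beta_i). Collecting: alpha ∧ beta = (-13) dx ∧ dy.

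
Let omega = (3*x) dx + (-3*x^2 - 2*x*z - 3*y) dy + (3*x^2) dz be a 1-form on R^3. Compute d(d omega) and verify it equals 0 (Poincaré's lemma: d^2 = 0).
d(d omega) = 0

Step 1: d omega = sum_{i<j} (∂f_j/∂x_i - ∂f_i/∂x_j) dx_i ∧ dx_j:
  coeff of dx ∧ dy: -6*x - 2*z
  coeff of dx ∧ dz: 6*x
  coeff of dy ∧ dz: 2*x
Step 2: Apply d again to each 2-form coefficient. The only possible 3-form in R^3 is dx ∧ dy ∧ dz, with coefficient
  ∂(coeff of dy∧dz)/∂x - ∂(coeff of dx∧dz)/∂y + ∂(coeff of dx∧dy)/∂z
  = ∂/∂x (2*x) - ∂/∂y (6*x) + ∂/∂z (-6*x - 2*z).
Each of these terms simplifies to sums of mixed partials that cancel in pairs. The result is 0 (by equality of mixed partials for smooth functions — Schwarz / Clairaut).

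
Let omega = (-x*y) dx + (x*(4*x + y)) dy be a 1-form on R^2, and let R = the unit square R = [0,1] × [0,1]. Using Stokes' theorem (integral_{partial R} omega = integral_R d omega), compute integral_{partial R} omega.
integral_(partial R) omega = 5

Stokes: integral_partial_R omega = integral_R d omega with d omega = (∂Q/∂x - ∂P/∂y) dx ∧ dy.
  ∂Q/∂x = 8*x + y
  ∂P/∂y = -x
  integrand = ∂Q/∂x - ∂P/∂y = 9*x + y.
Integrating over R: integral_0^1 integral_0^1 (9*x + y) dx dy = 5.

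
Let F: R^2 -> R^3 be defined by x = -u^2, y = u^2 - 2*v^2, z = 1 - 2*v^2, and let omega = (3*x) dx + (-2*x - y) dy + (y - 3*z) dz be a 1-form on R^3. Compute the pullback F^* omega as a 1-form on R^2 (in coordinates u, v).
F^* omega = (4*u*(2*u^2 + v^2)) du + (4*v*(-2*u^2 - 6*v^2 + 3)) dv

Using F^*(f dg) = (f ∘ F) d(g ∘ F), substitute each coordinate x_i by F_i(u, v) in f_i, and replace dx_i by d F_i = (∂F_i/∂u) du + (∂F_i/∂v) dv.
  For the x component: f_1(F) = -3*u^2; d F_1 = (-2*u) du + (0) dv
  For the y component: f_2(F) = u^2 + 2*v^2; d F_2 = (2*u) du + (-4*v) dv
  For the z component: f_3(F) = u^2 + 4*v^2 - 3; d F_3 = (0) du + (-4*v) dv
Combining and collecting du, dv coefficients:
  coeff of du: 4*u*(2*u^2 + v^2)
  coeff of dv: 4*v*(-2*u^2 - 6*v^2 + 3)
F^* omega = (4*u*(2*u^2 + v^2)) du + (4*v*(-2*u^2 - 6*v^2 + 3)) dv.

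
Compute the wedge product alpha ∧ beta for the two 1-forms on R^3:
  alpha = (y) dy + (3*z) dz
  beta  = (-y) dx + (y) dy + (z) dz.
alpha ∧ beta = (y^2) dx ∧ dy + (-2*y*z) dy ∧ dz + (3*y*z) dx ∧ dz

Distribute the wedge, using dx_i ∧ dx_j = -dx_j ∧ dx_i and dx_i ∧ dx_i = 0. For each pair (i, j) with i < j, the coefficient of dx_i ∧ dx_j in alpha ∧ beta is (alpha_i * beta_j - alpha_j * beta_i). Collecting: alpha ∧ beta = (y^2) dx ∧ dy + (-2*y*z) dy ∧ dz + (3*y*z) dx ∧ dz.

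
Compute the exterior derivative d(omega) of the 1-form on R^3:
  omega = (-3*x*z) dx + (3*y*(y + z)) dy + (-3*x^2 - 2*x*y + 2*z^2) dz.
d(omega) = (-3*x - 2*y) dx ∧ dz + (-2*x - 3*y) dy ∧ dz

For a 1-form omega = sum_i f_i dx_i, the exterior derivative is
  d(omega) = sum_{i < j} (∂f_j/∂x_i - ∂f_i/∂x_j) dx_i ∧ dx_j.
  coefficient of dx ∧ dz: ∂f_3/∂x - ∂f_1/∂z = ∂(-3*x^2 - 2*x*y + 2*z^2)/∂x - ∂(-3*x*z)/∂z = -3*x - 2*y
  coefficient of dy ∧ dz: ∂f_3/∂y - ∂f_2/∂z = ∂(-3*x^2 - 2*x*y + 2*z^2)/∂y - ∂(3*y*(y + z))/∂z = -2*x - 3*y
Assembling: d(omega) = (-3*x - 2*y) dx ∧ dz + (-2*x - 3*y) dy ∧ dz.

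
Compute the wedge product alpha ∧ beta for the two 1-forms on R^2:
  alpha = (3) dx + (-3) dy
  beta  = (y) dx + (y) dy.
alpha ∧ beta = (6*y) dx ∧ dy

Distribute the wedge, using dx_i ∧ dx_j = -dx_j ∧ dx_i and dx_i ∧ dx_i = 0. For each pair (i, j) with i < j, the coefficient of dx_i ∧ dx_j in alpha ∧ beta is (alpha_i * beta_j - alpha_j * beta_i). Collecting: alpha ∧ beta = (6*y) dx ∧ dy.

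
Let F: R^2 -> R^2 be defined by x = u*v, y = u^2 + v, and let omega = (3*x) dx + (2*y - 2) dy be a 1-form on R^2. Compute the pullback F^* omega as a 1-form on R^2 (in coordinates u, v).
F^* omega = (u*(4*u^2 + 3*v^2 + 4*v - 4)) du + (3*u^2*v + 2*u^2 + 2*v - 2) dv

Using F^*(f dg) = (f ∘ F) d(g ∘ F), substitute each coordinate x_i by F_i(u, v) in f_i, and replace dx_i by d F_i = (∂F_i/∂u) du + (∂F_i/∂v) dv.
  For the x component: f_1(F) = 3*u*v; d F_1 = (v) du + (u) dv
  For the y component: f_2(F) = 2*u^2 + 2*v - 2; d F_2 = (2*u) du + (1) dv
Combining and collecting du, dv coefficients:
  coeff of du: u*(4*u^2 + 3*v^2 + 4*v - 4)
  coeff of dv: 3*u^2*v + 2*u^2 + 2*v - 2
F^* omega = (u*(4*u^2 + 3*v^2 + 4*v - 4)) du + (3*u^2*v + 2*u^2 + 2*v - 2) dv.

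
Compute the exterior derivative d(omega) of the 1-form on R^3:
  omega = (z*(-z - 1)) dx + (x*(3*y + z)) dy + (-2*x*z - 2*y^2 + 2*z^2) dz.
d(omega) = (3*y + z) dx ∧ dy + (1) dx ∧ dz + (-x - 4*y) dy ∧ dz

For a 1-form omega = sum_i f_i dx_i, the exterior derivative is
  d(omega) = sum_{i < j} (∂f_j/∂x_i - ∂f_i/∂x_j) dx_i ∧ dx_j.
  coefficient of dx ∧ dy: ∂f_2/∂x - ∂f_1/∂y = ∂(x*(3*y + z))/∂x - ∂(z*(-z - 1))/∂y = 3*y + z
  coefficient of dx ∧ dz: ∂f_3/∂x - ∂f_1/∂z = ∂(-2*x*z - 2*y^2 + 2*z^2)/∂x - ∂(z*(-z - 1))/∂z = 1
  coefficient of dy ∧ dz: ∂f_3/∂y - ∂f_2/∂z = ∂(-2*x*z - 2*y^2 + 2*z^2)/∂y - ∂(x*(3*y + z))/∂z = -x - 4*y
Assembling: d(omega) = (3*y + z) dx ∧ dy + (1) dx ∧ dz + (-x - 4*y) dy ∧ dz.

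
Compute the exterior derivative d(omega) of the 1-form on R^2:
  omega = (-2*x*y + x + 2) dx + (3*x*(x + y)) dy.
d(omega) = (8*x + 3*y) dx ∧ dy

For a 1-form omega = sum_i f_i dx_i, the exterior derivative is
  d(omega) = sum_{i < j} (∂f_j/∂x_i - ∂f_i/∂x_j) dx_i ∧ dx_j.
  coefficient of dx ∧ dy: ∂f_2/∂x - ∂f_1/∂y = ∂(3*x*(x + y))/∂x - ∂(-2*x*y + x + 2)/∂y = 8*x + 3*y
Assembling: d(omega) = (8*x + 3*y) dx ∧ dy.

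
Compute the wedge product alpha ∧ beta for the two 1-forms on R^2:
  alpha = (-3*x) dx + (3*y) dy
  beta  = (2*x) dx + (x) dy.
alpha ∧ beta = (-3*x*(x + 2*y)) dx ∧ dy

Distribute the wedge, using dx_i ∧ dx_j = -dx_j ∧ dx_i and dx_i ∧ dx_i = 0. For each pair (i, j) with i < j, the coefficient of dx_i ∧ dx_j in alpha ∧ beta is (alpha_i * beta_j - alpha_j * beta_i). Collecting: alpha ∧ beta = (-3*x*(x + 2*y)) dx ∧ dy.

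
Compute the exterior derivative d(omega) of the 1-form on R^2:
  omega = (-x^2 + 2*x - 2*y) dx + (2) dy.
d(omega) = (2) dx ∧ dy

For a 1-form omega = sum_i f_i dx_i, the exterior derivative is
  d(omega) = sum_{i < j} (∂f_j/∂x_i - ∂f_i/∂x_j) dx_i ∧ dx_j.
  coefficient of dx ∧ dy: ∂f_2/∂x - ∂f_1/∂y = ∂(2)/∂x - ∂(-x^2 + 2*x - 2*y)/∂y = 2
Assembling: d(omega) = (2) dx ∧ dy.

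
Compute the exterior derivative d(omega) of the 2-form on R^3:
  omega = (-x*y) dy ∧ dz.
d(omega) = (-y) dx ∧ dy ∧ dz

For a 2-form omega = sum_{i<j} g_{ij} dx_i ∧ dx_j, the exterior derivative is
  d(omega) = sum_{i<j} d(g_{ij}) ∧ dx_i ∧ dx_j = sum_{i<j, k} (∂g_{ij}/∂x_k) dx_k ∧ dx_i ∧ dx_j.
Expand each term, using dx_k ∧ dx_i ∧ dx_j = sgn(permutation) dx_{(a)} ∧ dx_{(b)} ∧ dx_{(c)} with (a < b < c) sorted:
  d(-x*y) includes (∂/∂x)(-x*y) dx = (-y) dx, which multiplied by dy ∧ dz gives (-y) dx ∧ dy ∧ dz
Collecting like 3-forms: d(omega) = (-y) dx ∧ dy ∧ dz.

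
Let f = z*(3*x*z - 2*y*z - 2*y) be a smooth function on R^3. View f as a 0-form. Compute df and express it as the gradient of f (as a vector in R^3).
df = (3*z^2) dx + (2*z*(-z - 1)) dy + (6*x*z - 4*y*z - 2*y) dz; grad f = (3*z^2, 2*z*(-z - 1), 6*x*z - 4*y*z - 2*y)

For a 0-form f, d f = (∂f/∂x) dx + (∂f/∂y) dy + (∂f/∂z) dz. The components of the vector representation are exactly the entries of grad f in Cartesian coordinates:
  ∂f/∂x = 3*z^2
  ∂f/∂y = 2*z*(-z - 1)
  ∂f/∂z = 6*x*z - 4*y*z - 2*y.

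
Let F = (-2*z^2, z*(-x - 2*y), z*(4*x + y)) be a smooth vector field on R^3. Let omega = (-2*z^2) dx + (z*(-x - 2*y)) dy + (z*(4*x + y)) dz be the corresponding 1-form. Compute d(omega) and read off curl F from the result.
d(omega) = (x + 2*y + z) dy ∧ dz + (-8*z) dz ∧ dx + (-z) dx ∧ dy; curl F = (x + 2*y + z, -8*z, -z)

d omega = sum_{i<j} (∂f_j/∂x_i - ∂f_i/∂x_j) dx_i ∧ dx_j. Under the identification (dy ∧ dz, dz ∧ dx, dx ∧ dy) ↔ (e_x, e_y, e_z), the coefficients are exactly the components of curl F. Compute:
  ∂R/∂y - ∂Q/∂z = (z) - (-x - 2*y) = x + 2*y + z
  ∂P/∂z - ∂R/∂x = (-4*z) - (4*z) = -8*z
  ∂Q/∂x - ∂P/∂y = (-z) - (0) = -z.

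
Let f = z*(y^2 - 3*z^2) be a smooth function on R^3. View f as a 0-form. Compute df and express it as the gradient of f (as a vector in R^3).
df = (0) dx + (2*y*z) dy + (y^2 - 9*z^2) dz; grad f = (0, 2*y*z, y^2 - 9*z^2)

For a 0-form f, d f = (∂f/∂x) dx + (∂f/∂y) dy + (∂f/∂z) dz. The components of the vector representation are exactly the entries of grad f in Cartesian coordinates:
  ∂f/∂x = 0
  ∂f/∂y = 2*y*z
  ∂f/∂z = y^2 - 9*z^2.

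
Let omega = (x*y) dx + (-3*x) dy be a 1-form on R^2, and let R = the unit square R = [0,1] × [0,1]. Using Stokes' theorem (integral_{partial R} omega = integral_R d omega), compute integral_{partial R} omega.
integral_(partial R) omega = -7/2

Stokes: integral_partial_R omega = integral_R d omega with d omega = (∂Q/∂x - ∂P/∂y) dx ∧ dy.
  ∂Q/∂x = -3
  ∂P/∂y = x
  integrand = ∂Q/∂x - ∂P/∂y = -x - 3.
Integrating over R: integral_0^1 integral_0^1 (-x - 3) dx dy = -7/2.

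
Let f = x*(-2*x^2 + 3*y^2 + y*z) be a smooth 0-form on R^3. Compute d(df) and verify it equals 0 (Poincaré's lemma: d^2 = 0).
d(df) = 0

Step 1: df = sum_i (∂f/∂x_i) dx_i = (-6*x^2 + 3*y^2 + y*z) dx + (x*(6*y + z)) dy + (x*y) dz.
Step 2: Apply d again. Using the 1-form formula, the coefficient of dx ∧ dy in d(df) is ∂^2 f/∂x ∂y - ∂^2 f/∂y ∂x = (6*y + z) - (6*y + z) = 0 (equality of mixed partials for smooth f).
Similarly for dx ∧ dz and dy ∧ dz — all coefficients vanish. So d(df) = 0.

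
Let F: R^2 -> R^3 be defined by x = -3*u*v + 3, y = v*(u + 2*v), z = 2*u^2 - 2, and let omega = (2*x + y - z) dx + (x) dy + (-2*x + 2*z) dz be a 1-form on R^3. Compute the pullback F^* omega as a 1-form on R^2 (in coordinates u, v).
F^* omega = (16*u^3 + 30*u^2*v + 12*u*v^2 - 40*u - 6*v^3 - 21*v) du + (6*u^3 + 12*u^2*v - 18*u*v^2 - 21*u + 12*v) dv

Using F^*(f dg) = (f ∘ F) d(g ∘ F), substitute each coordinate x_i by F_i(u, v) in f_i, and replace dx_i by d F_i = (∂F_i/∂u) du + (∂F_i/∂v) dv.
  For the x component: f_1(F) = -2*u^2 - 5*u*v + 2*v^2 + 8; d F_1 = (-3*v) du + (-3*u) dv
  For the y component: f_2(F) = -3*u*v + 3; d F_2 = (v) du + (u + 4*v) dv
  For the z component: f_3(F) = 4*u^2 + 6*u*v - 10; d F_3 = (4*u) du + (0) dv
Combining and collecting du, dv coefficients:
  coeff of du: 16*u^3 + 30*u^2*v + 12*u*v^2 - 40*u - 6*v^3 - 21*v
  coeff of dv: 6*u^3 + 12*u^2*v - 18*u*v^2 - 21*u + 12*v
F^* omega = (16*u^3 + 30*u^2*v + 12*u*v^2 - 40*u - 6*v^3 - 21*v) du + (6*u^3 + 12*u^2*v - 18*u*v^2 - 21*u + 12*v) dv.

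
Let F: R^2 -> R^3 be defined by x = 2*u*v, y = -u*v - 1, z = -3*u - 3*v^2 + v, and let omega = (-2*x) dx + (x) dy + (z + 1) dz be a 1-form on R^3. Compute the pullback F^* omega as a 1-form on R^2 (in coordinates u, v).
F^* omega = (-10*u*v^2 + 9*u + 9*v^2 - 3*v - 3) du + (-10*u^2*v + 18*u*v - 3*u + 18*v^3 - 9*v^2 - 5*v + 1) dv

Using F^*(f dg) = (f ∘ F) d(g ∘ F), substitute each coordinate x_i by F_i(u, v) in f_i, and replace dx_i by d F_i = (∂F_i/∂u) du + (∂F_i/∂v) dv.
  For the x component: f_1(F) = -4*u*v; d F_1 = (2*v) du + (2*u) dv
  For the y component: f_2(F) = 2*u*v; d F_2 = (-v) du + (-u) dv
  For the z component: f_3(F) = -3*u - 3*v^2 + v + 1; d F_3 = (-3) du + (1 - 6*v) dv
Combining and collecting du, dv coefficients:
  coeff of du: -10*u*v^2 + 9*u + 9*v^2 - 3*v - 3
  coeff of dv: -10*u^2*v + 18*u*v - 3*u + 18*v^3 - 9*v^2 - 5*v + 1
F^* omega = (-10*u*v^2 + 9*u + 9*v^2 - 3*v - 3) du + (-10*u^2*v + 18*u*v - 3*u + 18*v^3 - 9*v^2 - 5*v + 1) dv.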